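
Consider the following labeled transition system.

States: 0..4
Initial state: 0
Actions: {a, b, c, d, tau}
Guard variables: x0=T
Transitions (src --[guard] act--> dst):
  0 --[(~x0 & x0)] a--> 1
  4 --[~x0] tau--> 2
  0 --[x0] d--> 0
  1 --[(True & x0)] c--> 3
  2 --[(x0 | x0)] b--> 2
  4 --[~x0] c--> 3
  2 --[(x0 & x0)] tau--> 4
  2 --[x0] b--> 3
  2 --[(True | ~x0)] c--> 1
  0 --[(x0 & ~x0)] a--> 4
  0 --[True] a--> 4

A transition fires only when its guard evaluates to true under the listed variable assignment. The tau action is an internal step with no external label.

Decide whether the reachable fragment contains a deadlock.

Reachable = {0,4}
  0: a→4  d→0  [2 out]
  4: ∅  [no exit]
witness 4: a

Answer: DEADLOCK at state 4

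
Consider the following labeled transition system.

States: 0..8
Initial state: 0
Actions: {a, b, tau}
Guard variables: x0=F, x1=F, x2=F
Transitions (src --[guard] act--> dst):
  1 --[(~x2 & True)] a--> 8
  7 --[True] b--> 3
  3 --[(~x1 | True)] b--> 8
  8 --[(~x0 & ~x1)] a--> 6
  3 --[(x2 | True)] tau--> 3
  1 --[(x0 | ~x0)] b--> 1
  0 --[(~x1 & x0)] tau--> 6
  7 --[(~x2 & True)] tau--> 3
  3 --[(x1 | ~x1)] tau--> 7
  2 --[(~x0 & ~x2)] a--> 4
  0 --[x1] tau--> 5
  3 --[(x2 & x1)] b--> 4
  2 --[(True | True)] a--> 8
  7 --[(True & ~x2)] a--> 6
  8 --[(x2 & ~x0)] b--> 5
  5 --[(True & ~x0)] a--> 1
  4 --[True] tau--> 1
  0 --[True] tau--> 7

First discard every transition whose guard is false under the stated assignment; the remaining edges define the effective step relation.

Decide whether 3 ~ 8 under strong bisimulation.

Answer: NOT BISIMILAR

Analysis:
Bisimulation quotient by refinement:
  P[0] = {{0,1,2,3,4,5,6,7,8}}
  P[1] = {{0,4},{1},{2,5,8},{3},{6},{7}}
  P[2] = {{0},{1},{2},{3},{4},{5},{6},{7},{8}}
9 equivalence class(es) (converged in 3)
3∈{3}, 8∈{8}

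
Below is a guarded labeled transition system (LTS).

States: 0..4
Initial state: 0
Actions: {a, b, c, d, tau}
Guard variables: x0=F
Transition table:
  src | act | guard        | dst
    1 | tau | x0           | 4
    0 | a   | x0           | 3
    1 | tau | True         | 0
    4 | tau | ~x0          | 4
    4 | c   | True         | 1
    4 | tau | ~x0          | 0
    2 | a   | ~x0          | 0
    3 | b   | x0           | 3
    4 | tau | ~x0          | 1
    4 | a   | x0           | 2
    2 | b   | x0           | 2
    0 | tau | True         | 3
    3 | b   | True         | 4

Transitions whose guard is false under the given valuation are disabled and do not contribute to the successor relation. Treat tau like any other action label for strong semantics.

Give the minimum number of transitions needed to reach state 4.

Breadth-first toward 4:
  L0 = {0}
  L1 = {3}
  L2 = {4}
depth(4)=2, e.g. tau·b

Answer: 2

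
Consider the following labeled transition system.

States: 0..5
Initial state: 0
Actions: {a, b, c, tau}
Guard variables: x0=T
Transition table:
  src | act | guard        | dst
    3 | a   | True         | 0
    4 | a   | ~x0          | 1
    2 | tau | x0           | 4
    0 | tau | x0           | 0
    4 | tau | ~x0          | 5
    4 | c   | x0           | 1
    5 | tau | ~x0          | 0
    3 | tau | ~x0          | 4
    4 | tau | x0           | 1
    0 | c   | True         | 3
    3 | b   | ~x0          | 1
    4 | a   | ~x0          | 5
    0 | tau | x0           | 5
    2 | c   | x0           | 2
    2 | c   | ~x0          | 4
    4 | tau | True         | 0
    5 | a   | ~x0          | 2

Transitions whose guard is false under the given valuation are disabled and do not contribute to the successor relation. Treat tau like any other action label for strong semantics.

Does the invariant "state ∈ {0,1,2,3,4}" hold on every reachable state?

Answer: INVARIANT VIOLATED at state 5

Trace:
Safe = {0,1,2,3,4}
Reach set: {0,3,5}
  0: ok
  3: ok
  5: ✗ unsafe
counterexample path to 5: tau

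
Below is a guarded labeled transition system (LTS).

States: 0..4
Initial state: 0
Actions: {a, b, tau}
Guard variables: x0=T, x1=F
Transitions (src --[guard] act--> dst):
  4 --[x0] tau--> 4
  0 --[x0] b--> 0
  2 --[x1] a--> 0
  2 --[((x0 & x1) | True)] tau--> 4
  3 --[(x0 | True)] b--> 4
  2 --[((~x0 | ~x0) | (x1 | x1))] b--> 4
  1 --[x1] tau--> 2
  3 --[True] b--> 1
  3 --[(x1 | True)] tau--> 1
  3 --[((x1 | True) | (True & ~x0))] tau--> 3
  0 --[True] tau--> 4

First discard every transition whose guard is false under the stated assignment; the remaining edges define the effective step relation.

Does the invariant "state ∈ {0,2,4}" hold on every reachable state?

Safe = {0,2,4}
Reachable = {0,4}
  0: safe
  4: safe

Answer: INVARIANT HOLDS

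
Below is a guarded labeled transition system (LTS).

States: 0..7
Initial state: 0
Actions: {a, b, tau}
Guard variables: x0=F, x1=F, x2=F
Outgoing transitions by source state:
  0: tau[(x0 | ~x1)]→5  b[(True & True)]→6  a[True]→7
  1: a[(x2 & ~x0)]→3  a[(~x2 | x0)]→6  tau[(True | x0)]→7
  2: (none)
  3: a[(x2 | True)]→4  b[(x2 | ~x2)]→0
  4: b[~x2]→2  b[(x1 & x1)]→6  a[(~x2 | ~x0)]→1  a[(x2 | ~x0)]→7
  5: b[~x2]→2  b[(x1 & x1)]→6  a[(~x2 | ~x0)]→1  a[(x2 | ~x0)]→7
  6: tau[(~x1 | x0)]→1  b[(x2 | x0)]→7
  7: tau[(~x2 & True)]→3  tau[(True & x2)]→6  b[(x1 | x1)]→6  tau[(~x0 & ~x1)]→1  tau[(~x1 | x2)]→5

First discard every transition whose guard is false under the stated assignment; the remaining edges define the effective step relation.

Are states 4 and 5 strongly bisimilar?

Refine partition for ~:
  π0 = {{0,1,2,3,4,5,6,7}}
  π1 = {{0},{1},{2},{3,4,5},{6,7}}
  π2 = {{0},{1},{2},{3},{4,5},{6},{7}}
stable after 3 split(s): 7 block(s)
4∈{4,5}, 5∈{4,5}

Answer: BISIMILAR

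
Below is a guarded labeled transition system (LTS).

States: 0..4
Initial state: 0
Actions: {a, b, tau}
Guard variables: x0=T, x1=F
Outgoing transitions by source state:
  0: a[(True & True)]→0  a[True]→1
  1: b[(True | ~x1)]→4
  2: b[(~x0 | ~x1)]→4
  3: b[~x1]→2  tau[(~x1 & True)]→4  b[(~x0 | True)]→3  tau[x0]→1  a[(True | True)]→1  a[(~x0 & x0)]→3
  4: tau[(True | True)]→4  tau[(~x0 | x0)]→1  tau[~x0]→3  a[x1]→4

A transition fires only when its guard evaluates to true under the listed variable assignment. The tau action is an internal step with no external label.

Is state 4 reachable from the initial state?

Answer: REACHABLE

Working:
After dropping false guards: 11 live edges.
depth 0: {0}
depth 1: {1}  now seen {0,1}
depth 2: {4}  now seen {0,1,4}
Reach set: {0,1,4}
witness 4: a·b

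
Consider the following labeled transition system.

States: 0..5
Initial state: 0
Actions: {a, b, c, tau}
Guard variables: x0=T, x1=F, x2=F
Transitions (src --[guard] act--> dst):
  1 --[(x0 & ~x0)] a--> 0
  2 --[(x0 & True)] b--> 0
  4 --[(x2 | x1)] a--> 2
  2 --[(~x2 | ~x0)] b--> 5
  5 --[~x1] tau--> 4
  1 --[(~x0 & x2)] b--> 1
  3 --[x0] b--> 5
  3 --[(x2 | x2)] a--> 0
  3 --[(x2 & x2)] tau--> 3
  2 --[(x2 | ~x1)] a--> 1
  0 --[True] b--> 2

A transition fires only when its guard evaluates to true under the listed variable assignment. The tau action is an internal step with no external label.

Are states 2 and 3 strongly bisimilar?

Compute ~ classes (split until stable):
  round 0: {{0,1,2,3,4,5}}
  round 1: {{0,3},{1,4},{2},{5}}
  round 2: {{0},{1,4},{2},{3},{5}}
Fixed point at round 3; 5 class(es).
2∈{2}, 3∈{3}

Answer: NOT BISIMILAR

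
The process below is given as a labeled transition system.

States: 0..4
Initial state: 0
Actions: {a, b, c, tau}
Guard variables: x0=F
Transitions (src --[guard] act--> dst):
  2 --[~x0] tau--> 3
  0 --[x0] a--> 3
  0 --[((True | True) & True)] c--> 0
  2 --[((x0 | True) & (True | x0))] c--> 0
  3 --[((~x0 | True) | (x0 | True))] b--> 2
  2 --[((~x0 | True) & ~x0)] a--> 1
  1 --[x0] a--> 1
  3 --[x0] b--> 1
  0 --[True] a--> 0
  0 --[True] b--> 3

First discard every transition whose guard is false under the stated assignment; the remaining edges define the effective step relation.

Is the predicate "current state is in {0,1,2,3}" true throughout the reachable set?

Answer: INVARIANT HOLDS

Working:
Inv-set: {0,1,2,3}
R = {0,1,2,3}
  0: ✓
  1: ✓
  2: ✓
  3: ✓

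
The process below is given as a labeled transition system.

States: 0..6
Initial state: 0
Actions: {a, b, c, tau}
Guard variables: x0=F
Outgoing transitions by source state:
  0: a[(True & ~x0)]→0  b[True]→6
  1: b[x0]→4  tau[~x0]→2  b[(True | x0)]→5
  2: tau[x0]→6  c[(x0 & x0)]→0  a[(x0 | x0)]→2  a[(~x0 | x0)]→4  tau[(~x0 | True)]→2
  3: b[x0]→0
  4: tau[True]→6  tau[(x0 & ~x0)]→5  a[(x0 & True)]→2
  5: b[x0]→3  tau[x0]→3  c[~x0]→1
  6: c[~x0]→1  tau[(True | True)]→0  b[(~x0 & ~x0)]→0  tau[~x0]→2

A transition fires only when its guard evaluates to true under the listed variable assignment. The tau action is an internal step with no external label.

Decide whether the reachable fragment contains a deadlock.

Reachable = {0,1,2,4,5,6}
  0: a→0  b→6  [deg 2]
  1: b→5  tau→2  [deg 2]
  2: a→4  tau→2  [deg 2]
  4: tau→6  [deg 1]
  5: c→1  [deg 1]
  6: b→0  c→1  tau→0  tau→2  [deg 4]

Answer: DEADLOCK-FREE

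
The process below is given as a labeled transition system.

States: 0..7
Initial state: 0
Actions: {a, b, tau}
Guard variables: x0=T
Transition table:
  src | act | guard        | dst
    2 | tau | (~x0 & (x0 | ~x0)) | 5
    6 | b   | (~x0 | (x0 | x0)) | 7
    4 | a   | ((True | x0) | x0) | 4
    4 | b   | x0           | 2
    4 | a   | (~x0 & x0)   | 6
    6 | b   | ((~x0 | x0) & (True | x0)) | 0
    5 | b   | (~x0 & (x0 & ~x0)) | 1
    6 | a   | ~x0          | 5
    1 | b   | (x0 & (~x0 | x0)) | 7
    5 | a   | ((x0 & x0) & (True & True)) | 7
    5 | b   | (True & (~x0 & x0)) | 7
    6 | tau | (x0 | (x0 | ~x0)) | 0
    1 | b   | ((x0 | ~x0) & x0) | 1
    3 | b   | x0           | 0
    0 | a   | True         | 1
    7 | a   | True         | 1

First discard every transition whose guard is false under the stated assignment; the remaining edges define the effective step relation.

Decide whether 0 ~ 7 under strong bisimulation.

Compute ~ classes (split until stable):
  P[0] = {{0,1,2,3,4,5,6,7}}
  P[1] = {{0,5,7},{1,3},{2},{4},{6}}
  P[2] = {{0,7},{1},{2},{3},{4},{5},{6}}
Fixed point at round 3; 7 class(es).
class of 0: {0,7}; class of 7: {0,7}

Answer: BISIMILAR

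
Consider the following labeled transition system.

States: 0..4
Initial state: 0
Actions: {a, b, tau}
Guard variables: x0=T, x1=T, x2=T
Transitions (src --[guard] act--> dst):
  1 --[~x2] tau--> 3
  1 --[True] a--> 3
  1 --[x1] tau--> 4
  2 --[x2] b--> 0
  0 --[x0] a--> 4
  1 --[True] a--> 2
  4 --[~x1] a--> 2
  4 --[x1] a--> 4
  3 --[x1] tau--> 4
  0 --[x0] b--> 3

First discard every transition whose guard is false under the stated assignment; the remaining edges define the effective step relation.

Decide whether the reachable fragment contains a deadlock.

Reach set: {0,3,4}
  0: a→4  b→3  [deg 2]
  3: tau→4  [deg 1]
  4: a→4  [deg 1]

Answer: DEADLOCK-FREE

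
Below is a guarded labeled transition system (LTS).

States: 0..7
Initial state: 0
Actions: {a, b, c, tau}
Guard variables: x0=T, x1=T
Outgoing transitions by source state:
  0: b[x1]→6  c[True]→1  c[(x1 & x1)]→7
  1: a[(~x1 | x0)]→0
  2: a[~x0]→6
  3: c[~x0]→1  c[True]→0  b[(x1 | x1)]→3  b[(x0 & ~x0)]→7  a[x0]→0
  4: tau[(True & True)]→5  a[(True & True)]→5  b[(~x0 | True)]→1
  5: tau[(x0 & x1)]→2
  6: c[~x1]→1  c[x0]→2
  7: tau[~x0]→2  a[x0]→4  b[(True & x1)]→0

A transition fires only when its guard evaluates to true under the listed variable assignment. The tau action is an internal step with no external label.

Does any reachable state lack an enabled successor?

Reach set: {0,1,2,4,5,6,7}
  0: b→6  c→1  c→7  [3 exit(s)]
  1: a→0  [1 exit(s)]
  2: ∅  [no exit]
  4: a→5  b→1  tau→5  [3 exit(s)]
  5: tau→2  [1 exit(s)]
  6: c→2  [1 exit(s)]
  7: a→4  b→0  [2 exit(s)]
witness 2: b·c

Answer: DEADLOCK at state 2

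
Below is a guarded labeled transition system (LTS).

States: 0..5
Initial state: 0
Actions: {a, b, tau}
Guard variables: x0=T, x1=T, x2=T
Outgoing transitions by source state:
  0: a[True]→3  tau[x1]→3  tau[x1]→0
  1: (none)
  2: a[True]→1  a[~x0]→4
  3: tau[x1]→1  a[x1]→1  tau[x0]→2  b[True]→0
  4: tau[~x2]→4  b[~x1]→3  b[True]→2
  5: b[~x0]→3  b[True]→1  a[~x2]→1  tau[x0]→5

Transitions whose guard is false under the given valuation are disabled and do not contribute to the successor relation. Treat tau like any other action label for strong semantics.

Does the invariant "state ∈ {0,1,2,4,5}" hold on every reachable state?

Inv-set: {0,1,2,4,5}
Reachable = {0,1,2,3}
  0: ok
  1: ok
  2: ok
  3: VIOLATES
reach 3 via a — violates

Answer: INVARIANT VIOLATED at state 3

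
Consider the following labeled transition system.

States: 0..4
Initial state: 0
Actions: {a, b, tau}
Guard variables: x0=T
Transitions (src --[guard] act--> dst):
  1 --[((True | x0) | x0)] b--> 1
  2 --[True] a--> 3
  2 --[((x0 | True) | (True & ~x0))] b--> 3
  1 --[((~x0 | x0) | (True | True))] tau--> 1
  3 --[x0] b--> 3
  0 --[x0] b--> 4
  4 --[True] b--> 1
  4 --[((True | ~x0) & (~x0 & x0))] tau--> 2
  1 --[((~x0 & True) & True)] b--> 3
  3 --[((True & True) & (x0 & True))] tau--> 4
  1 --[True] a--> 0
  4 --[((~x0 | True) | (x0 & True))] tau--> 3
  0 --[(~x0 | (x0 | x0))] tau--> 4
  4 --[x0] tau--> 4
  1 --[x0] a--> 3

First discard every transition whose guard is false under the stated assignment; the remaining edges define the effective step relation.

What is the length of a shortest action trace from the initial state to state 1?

Answer: 2

Trace:
Breadth-first toward 1:
  depth 0: {0}
  depth 1: {4}
  depth 2: {1,3}
depth(1)=2, e.g. b·b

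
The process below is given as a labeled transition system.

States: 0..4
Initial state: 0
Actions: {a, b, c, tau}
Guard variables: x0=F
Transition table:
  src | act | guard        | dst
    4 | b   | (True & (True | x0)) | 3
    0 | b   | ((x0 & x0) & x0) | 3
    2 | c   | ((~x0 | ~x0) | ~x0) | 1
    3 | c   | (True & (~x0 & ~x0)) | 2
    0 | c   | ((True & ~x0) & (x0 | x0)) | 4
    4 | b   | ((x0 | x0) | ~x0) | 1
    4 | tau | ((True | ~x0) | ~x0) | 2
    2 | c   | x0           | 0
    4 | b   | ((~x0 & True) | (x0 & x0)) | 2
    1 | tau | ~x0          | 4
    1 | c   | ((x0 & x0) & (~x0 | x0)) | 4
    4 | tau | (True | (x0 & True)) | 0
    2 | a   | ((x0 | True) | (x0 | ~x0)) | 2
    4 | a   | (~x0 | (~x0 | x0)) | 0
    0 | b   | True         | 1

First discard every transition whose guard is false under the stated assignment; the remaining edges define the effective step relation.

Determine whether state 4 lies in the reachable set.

After dropping false guards: 11 live edges.
depth 0: {0}
depth 1: {1}  now seen {0,1}
depth 2: {4}  now seen {0,1,4}
depth 3: {2,3}  now seen {0,1,2,3,4}
Reachable = {0,1,2,3,4}
Path to 4: b·tau

Answer: REACHABLE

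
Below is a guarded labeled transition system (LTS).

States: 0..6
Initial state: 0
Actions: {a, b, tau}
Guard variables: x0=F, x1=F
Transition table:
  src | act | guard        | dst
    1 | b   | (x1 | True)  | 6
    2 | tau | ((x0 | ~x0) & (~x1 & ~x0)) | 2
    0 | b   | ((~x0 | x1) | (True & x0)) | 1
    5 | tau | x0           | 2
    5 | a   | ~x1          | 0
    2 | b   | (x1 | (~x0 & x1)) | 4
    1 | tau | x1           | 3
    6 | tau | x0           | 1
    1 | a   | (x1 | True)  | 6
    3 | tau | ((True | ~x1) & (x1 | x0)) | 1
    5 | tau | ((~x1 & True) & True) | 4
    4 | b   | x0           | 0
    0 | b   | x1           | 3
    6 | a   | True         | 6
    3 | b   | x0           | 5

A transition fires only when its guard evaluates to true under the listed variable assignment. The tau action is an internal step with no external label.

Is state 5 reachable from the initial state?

Guard filter leaves 7 enabled edge(s).
depth 0: {0}
depth 1: {1}  now seen {0,1}
depth 2: {6}  now seen {0,1,6}
R = {0,1,6}

Answer: UNREACHABLE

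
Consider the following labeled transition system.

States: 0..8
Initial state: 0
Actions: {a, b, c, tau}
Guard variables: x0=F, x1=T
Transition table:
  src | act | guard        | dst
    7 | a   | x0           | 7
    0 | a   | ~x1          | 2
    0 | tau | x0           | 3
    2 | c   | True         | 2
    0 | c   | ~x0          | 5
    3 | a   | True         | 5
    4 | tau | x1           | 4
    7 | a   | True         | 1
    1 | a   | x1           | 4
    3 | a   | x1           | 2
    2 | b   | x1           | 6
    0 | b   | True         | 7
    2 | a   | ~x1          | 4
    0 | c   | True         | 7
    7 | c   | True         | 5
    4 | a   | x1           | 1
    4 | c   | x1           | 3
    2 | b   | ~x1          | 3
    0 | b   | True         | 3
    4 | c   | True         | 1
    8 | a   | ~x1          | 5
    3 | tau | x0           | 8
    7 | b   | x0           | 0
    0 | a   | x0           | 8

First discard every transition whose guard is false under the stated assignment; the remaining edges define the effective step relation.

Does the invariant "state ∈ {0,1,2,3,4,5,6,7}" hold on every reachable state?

Answer: INVARIANT HOLDS

Analysis:
Safe = {0,1,2,3,4,5,6,7}
Reachable = {0,1,2,3,4,5,6,7}
  0: safe
  1: safe
  2: safe
  3: safe
  4: safe
  5: safe
  6: safe
  7: safe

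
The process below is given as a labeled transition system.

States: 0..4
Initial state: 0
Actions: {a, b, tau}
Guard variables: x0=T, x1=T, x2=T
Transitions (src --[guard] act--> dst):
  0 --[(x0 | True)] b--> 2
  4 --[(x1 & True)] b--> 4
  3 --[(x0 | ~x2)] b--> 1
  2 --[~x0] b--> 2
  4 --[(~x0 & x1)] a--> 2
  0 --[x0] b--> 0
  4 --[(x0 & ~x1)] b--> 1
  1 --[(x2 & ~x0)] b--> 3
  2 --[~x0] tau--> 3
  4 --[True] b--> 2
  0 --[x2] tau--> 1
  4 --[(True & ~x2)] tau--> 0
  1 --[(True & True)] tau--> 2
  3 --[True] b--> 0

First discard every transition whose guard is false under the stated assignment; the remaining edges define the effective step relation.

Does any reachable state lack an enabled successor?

Answer: DEADLOCK at state 2

Analysis:
Reachable = {0,1,2}
  0: b→0  b→2  tau→1  [deg 3]
  1: tau→2  [deg 1]
  2: ∅  [STUCK]
witness 2: b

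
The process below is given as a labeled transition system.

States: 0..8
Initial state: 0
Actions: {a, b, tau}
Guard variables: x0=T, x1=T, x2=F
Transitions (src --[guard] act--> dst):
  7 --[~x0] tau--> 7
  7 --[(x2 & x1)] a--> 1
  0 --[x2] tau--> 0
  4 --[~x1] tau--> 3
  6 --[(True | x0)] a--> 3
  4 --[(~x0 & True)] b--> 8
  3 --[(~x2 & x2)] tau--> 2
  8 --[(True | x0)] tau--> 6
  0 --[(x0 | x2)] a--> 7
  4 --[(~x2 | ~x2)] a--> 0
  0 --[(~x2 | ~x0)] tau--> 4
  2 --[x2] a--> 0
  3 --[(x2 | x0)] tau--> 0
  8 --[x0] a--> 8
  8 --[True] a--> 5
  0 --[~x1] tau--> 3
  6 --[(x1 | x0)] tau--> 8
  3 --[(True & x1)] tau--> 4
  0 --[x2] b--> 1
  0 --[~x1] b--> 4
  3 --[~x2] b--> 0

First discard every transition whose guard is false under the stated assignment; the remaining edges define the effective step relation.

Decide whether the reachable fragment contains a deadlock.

Answer: DEADLOCK at state 7

Analysis:
R = {0,4,7}
  0: a→7  tau→4  [2 exit(s)]
  4: a→0  [1 exit(s)]
  7: ∅  [deadlock]
trace reaching 7: a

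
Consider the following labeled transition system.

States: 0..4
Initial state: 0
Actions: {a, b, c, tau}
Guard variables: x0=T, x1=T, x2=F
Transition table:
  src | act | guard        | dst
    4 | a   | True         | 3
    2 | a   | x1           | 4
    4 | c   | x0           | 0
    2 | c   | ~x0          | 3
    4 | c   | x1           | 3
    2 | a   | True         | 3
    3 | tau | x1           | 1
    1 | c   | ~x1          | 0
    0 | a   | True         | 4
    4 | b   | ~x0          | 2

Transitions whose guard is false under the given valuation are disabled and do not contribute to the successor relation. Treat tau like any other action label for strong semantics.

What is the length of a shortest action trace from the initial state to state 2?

Answer: UNREACHABLE

Working:
BFS to 2:
  Layer 0: {0}
  Layer 1: {4}
  Layer 2: {3}
  Layer 3: {1}
2 never appears.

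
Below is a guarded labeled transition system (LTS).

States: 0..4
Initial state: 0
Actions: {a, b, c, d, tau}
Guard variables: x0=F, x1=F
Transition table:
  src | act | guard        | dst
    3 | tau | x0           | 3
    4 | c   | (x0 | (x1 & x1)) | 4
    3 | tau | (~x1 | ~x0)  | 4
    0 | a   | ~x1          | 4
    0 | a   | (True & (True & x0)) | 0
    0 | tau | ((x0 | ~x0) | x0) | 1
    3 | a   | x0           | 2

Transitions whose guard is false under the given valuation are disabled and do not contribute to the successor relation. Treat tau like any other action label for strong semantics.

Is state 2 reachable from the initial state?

After dropping false guards: 3 live edges.
Layer 0: {0}
Layer 1: {1,4}  now seen {0,1,4}
R = {0,1,4}

Answer: UNREACHABLE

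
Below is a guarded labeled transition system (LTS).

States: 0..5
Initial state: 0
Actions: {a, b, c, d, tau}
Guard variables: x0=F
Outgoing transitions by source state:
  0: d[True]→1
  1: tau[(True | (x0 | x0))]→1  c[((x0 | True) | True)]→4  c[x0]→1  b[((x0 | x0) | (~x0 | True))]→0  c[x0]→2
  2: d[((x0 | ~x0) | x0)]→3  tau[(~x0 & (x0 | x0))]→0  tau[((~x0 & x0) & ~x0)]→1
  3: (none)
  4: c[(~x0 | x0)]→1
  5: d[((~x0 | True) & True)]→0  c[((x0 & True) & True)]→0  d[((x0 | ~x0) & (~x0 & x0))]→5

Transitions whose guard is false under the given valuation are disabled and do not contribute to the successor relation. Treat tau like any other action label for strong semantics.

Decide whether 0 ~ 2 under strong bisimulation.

Bisimulation quotient by refinement:
  round 0: {{0,1,2,3,4,5}}
  round 1: {{0,2,5},{1},{3},{4}}
  round 2: {{0},{1},{2},{3},{4},{5}}
6 equivalence class(es) (converged in 3)
[0]={0}  [2]={2}

Answer: NOT BISIMILAR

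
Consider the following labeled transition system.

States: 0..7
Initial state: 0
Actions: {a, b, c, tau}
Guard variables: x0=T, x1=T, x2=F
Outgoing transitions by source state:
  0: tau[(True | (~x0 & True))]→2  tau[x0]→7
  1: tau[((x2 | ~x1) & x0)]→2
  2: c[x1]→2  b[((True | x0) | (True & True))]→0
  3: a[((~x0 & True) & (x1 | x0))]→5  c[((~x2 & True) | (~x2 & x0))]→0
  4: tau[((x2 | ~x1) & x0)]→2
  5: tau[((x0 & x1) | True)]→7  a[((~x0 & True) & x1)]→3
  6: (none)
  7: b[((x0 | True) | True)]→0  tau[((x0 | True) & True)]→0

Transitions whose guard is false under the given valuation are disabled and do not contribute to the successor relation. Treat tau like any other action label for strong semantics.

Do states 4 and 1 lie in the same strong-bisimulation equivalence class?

Compute ~ classes (split until stable):
  P[0] = {{0,1,2,3,4,5,6,7}}
  P[1] = {{0,5},{1,4,6},{2},{3},{7}}
  P[2] = {{0},{1,4,6},{2},{3},{5},{7}}
stable after 3 split(s): 6 block(s)
4∈{1,4,6}, 1∈{1,4,6}

Answer: BISIMILAR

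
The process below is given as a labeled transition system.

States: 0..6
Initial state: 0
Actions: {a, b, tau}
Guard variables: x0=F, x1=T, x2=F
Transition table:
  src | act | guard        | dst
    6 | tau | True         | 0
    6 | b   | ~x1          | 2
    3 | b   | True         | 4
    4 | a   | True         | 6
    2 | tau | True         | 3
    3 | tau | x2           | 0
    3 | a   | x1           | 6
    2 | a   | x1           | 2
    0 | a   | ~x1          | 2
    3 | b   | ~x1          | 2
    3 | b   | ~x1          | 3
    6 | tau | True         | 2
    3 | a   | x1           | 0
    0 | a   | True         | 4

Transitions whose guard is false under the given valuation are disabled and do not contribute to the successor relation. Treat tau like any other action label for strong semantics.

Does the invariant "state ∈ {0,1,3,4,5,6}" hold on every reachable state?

Answer: INVARIANT VIOLATED at state 2

Trace:
Allowed set {0,1,3,4,5,6}
Reach set: {0,2,3,4,6}
  0: safe
  2: ✗ unsafe
  3: safe
  4: safe
  6: safe
witness against invariant: a·a·tau → 2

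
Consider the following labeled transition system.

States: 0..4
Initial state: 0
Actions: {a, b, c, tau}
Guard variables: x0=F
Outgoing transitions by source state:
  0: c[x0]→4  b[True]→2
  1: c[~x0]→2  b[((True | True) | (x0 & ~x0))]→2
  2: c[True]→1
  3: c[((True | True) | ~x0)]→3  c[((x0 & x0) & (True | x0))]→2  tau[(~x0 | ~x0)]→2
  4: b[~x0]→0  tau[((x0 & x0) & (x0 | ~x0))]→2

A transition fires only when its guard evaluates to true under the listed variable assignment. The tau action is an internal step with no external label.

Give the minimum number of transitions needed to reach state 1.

Answer: 2

Trace:
Breadth-first toward 1:
  Layer 0: {0}
  Layer 1: {2}
  Layer 2: {1}
1 enters at depth 2; path b·c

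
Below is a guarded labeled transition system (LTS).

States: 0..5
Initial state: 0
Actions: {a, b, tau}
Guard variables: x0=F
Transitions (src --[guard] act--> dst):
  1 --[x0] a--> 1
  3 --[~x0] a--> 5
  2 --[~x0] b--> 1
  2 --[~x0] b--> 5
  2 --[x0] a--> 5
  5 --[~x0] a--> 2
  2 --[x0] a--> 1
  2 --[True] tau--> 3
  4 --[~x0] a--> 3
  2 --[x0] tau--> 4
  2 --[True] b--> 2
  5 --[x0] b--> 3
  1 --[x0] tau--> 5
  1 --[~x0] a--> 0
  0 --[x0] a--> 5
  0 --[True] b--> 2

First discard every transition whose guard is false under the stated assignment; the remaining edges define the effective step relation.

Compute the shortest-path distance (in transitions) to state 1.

Breadth-first toward 1:
  depth 0: {0}
  depth 1: {2}
  depth 2: {1,3,5}
1 enters at depth 2; path b·b

Answer: 2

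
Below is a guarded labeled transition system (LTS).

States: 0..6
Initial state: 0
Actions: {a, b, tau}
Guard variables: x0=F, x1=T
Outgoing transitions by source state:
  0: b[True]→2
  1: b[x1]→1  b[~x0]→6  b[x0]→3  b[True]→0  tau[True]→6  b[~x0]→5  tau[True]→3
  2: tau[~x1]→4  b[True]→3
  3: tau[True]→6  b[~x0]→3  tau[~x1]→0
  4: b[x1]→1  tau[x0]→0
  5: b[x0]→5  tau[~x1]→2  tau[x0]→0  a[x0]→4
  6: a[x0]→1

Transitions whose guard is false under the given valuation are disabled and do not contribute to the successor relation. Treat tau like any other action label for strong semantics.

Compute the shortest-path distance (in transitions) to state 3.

Breadth-first toward 3:
  L0 = {0}
  L1 = {2}
  L2 = {3}
depth(3)=2, e.g. b·b

Answer: 2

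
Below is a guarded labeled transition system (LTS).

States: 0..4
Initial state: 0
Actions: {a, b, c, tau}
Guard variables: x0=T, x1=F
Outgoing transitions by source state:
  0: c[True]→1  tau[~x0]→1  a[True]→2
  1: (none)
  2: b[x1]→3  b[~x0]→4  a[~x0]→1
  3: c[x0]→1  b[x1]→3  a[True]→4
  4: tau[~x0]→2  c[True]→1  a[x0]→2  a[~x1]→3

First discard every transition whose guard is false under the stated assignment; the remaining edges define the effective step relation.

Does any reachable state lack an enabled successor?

R = {0,1,2}
  0: a→2  c→1  [2 out]
  1: ∅  [deadlock]
  2: ∅  [deadlock]
witness 1: c

Answer: DEADLOCK at state 1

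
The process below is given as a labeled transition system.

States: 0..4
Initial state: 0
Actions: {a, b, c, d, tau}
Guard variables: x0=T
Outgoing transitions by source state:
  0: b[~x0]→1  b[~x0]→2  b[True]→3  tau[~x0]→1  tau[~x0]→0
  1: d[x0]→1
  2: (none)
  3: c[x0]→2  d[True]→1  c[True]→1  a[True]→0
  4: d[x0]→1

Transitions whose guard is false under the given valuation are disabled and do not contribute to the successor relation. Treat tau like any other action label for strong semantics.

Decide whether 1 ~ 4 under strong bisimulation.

Bisimulation quotient by refinement:
  π0 = {{0,1,2,3,4}}
  π1 = {{0},{1,4},{2},{3}}
Fixed point at round 2; 4 class(es).
class of 1: {1,4}; class of 4: {1,4}

Answer: BISIMILAR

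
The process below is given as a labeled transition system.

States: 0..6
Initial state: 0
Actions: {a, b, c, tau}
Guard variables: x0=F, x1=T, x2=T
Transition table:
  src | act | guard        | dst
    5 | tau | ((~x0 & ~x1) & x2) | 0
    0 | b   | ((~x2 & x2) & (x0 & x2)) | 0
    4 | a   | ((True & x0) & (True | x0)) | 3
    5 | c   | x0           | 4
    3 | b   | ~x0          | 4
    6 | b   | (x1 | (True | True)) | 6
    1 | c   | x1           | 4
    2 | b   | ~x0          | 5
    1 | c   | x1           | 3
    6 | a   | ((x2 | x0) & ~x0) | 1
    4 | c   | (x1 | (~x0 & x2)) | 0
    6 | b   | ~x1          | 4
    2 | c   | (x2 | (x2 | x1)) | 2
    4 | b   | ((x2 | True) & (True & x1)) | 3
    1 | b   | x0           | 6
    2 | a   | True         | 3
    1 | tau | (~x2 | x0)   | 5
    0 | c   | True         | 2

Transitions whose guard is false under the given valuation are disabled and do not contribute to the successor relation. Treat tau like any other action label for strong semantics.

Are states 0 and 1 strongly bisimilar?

Answer: NOT BISIMILAR

Analysis:
Compute ~ classes (split until stable):
  round 0: {{0,1,2,3,4,5,6}}
  round 1: {{0,1},{2},{3},{4},{5},{6}}
  round 2: {{0},{1},{2},{3},{4},{5},{6}}
7 equivalence class(es) (converged in 3)
0∈{0}, 1∈{1}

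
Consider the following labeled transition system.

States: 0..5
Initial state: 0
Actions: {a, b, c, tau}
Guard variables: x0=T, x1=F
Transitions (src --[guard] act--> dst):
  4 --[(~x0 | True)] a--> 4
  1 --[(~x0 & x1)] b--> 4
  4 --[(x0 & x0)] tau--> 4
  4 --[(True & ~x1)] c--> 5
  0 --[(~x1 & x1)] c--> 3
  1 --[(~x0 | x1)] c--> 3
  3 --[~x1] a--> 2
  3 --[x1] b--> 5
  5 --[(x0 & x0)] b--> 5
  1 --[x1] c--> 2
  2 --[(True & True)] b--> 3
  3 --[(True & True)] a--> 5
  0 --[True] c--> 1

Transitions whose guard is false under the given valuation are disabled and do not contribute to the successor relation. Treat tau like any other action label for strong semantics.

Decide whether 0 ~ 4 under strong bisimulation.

Answer: NOT BISIMILAR

Trace:
Compute ~ classes (split until stable):
  P[0] = {{0,1,2,3,4,5}}
  P[1] = {{0},{1},{2,5},{3},{4}}
  P[2] = {{0},{1},{2},{3},{4},{5}}
stable after 3 split(s): 6 block(s)
[0]={0}  [4]={4}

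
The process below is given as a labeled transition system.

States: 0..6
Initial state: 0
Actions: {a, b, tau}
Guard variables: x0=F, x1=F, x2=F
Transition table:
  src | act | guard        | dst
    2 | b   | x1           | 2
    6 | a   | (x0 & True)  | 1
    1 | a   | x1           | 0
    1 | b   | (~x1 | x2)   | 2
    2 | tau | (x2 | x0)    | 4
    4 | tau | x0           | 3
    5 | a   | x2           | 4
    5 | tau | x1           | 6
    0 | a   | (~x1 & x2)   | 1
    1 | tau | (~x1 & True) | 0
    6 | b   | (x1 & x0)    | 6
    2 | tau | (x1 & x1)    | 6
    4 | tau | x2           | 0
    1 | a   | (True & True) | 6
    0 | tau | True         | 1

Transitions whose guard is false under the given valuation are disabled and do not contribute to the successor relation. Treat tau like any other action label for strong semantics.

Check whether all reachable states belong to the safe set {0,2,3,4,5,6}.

Answer: INVARIANT VIOLATED at state 1

Trace:
Safe = {0,2,3,4,5,6}
Reach set: {0,1,2,6}
  0: ✓
  1: outside
  2: ✓
  6: ✓
witness against invariant: tau → 1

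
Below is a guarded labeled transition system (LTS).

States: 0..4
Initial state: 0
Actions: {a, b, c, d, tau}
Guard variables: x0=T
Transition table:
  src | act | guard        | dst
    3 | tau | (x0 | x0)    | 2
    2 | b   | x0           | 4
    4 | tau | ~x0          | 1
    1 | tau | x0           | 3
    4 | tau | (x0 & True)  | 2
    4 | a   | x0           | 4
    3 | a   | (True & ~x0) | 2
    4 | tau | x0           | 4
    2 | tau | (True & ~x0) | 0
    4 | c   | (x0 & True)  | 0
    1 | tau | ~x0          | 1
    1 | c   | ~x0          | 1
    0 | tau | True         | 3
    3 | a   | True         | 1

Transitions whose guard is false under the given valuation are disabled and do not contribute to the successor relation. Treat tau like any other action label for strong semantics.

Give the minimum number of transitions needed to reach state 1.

Answer: 2

Working:
Breadth-first toward 1:
  depth 0: {0}
  depth 1: {3}
  depth 2: {1,2}
first hit 1 at d=2 via tau·a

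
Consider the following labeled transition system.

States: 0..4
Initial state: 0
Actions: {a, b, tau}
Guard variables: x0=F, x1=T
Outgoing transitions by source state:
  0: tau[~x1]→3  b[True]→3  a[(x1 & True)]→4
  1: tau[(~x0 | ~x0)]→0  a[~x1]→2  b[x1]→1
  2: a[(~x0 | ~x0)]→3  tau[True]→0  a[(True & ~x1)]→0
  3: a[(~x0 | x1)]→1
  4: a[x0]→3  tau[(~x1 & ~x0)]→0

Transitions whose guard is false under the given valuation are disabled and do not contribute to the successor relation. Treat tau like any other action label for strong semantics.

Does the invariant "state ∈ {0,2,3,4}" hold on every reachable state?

Safe = {0,2,3,4}
R = {0,1,3,4}
  0: ok
  1: ✗ unsafe
  3: ok
  4: ok
reach 1 via b·a — violates

Answer: INVARIANT VIOLATED at state 1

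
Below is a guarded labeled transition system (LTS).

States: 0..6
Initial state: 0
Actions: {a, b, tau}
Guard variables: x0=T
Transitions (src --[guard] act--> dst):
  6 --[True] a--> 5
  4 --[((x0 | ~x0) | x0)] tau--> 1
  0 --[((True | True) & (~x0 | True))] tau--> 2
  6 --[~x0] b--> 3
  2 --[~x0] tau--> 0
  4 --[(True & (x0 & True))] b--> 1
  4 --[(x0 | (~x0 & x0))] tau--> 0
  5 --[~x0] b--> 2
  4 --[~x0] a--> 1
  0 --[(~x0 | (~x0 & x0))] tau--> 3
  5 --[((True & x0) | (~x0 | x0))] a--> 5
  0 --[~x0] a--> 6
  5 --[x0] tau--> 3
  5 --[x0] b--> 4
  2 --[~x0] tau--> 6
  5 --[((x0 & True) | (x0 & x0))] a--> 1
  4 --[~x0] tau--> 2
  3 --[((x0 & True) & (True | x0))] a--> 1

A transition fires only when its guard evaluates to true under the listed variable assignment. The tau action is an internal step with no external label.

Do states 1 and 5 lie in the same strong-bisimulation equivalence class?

Answer: NOT BISIMILAR

Analysis:
Refine partition for ~:
  π0 = {{0,1,2,3,4,5,6}}
  π1 = {{0},{1,2},{3,6},{4},{5}}
  π2 = {{0},{1,2},{3},{4},{5},{6}}
Fixed point at round 3; 6 class(es).
1∈{1,2}, 5∈{5}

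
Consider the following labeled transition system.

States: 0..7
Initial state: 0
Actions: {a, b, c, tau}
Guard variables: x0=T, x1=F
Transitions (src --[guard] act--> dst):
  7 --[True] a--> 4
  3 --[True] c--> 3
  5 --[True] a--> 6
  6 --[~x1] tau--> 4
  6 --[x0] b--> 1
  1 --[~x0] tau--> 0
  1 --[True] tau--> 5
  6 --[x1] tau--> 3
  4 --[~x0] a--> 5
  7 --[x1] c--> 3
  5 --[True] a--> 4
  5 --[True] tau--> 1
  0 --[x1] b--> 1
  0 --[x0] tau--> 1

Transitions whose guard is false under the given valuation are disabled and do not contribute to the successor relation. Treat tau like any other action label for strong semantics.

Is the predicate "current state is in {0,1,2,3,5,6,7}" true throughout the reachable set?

Safe = {0,1,2,3,5,6,7}
Reachable = {0,1,4,5,6}
  0: ✓
  1: ✓
  4: VIOLATES
  5: ✓
  6: ✓
counterexample path to 4: tau·tau·a

Answer: INVARIANT VIOLATED at state 4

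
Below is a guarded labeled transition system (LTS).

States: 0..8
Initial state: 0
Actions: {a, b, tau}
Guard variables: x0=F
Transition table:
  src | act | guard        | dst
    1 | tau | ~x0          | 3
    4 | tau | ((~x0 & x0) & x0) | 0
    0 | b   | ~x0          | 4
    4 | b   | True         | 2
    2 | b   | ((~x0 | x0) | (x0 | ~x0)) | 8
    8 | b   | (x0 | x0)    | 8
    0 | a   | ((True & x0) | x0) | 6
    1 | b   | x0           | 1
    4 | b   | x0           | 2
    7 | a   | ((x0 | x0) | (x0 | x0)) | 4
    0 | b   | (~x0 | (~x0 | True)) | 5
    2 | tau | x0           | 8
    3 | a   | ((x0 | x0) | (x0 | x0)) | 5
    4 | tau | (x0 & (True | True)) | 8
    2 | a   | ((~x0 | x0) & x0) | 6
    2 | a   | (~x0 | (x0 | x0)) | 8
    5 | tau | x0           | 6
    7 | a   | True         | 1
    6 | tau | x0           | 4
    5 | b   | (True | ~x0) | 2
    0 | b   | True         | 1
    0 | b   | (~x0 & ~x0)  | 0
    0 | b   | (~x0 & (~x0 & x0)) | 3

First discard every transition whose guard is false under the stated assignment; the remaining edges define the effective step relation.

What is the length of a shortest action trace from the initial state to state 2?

Answer: 2

Working:
BFS to 2:
  Layer 0: {0}
  Layer 1: {1,4,5}
  Layer 2: {2,3}
depth(2)=2, e.g. b·b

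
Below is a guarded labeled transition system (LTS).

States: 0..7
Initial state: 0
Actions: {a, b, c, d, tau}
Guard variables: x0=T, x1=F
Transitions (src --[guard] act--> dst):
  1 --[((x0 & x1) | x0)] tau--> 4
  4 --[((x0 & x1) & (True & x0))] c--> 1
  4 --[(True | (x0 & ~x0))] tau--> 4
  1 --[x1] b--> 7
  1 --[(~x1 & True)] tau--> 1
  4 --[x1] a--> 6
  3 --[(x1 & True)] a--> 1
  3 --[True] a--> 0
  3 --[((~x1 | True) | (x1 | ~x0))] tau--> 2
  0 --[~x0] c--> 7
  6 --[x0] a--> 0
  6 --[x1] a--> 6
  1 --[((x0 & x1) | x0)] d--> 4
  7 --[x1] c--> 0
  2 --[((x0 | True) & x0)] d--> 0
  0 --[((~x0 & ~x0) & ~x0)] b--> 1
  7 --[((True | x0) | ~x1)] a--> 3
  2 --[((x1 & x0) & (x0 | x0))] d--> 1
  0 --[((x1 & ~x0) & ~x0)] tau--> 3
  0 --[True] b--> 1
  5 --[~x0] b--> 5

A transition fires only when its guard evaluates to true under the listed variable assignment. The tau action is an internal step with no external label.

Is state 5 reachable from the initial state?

Answer: UNREACHABLE

Analysis:
10 transition(s) survive guard evaluation.
L0 = {0}
L1 = {1}  total {0,1}
L2 = {4}  total {0,1,4}
Reachable = {0,1,4}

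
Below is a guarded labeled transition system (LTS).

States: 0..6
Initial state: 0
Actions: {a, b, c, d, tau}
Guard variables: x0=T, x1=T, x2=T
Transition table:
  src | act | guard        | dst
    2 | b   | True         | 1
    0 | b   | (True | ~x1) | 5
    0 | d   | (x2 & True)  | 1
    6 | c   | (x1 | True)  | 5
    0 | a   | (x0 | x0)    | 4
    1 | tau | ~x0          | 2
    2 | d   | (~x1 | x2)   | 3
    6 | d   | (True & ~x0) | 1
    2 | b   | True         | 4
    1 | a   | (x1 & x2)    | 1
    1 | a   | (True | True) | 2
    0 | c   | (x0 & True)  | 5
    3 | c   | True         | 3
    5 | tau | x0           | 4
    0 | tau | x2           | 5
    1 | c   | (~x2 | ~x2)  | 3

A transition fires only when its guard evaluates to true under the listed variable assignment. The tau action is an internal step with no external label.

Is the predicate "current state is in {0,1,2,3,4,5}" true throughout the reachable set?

Safe = {0,1,2,3,4,5}
Reach set: {0,1,2,3,4,5}
  0: ok
  1: ok
  2: ok
  3: ok
  4: ok
  5: ok

Answer: INVARIANT HOLDS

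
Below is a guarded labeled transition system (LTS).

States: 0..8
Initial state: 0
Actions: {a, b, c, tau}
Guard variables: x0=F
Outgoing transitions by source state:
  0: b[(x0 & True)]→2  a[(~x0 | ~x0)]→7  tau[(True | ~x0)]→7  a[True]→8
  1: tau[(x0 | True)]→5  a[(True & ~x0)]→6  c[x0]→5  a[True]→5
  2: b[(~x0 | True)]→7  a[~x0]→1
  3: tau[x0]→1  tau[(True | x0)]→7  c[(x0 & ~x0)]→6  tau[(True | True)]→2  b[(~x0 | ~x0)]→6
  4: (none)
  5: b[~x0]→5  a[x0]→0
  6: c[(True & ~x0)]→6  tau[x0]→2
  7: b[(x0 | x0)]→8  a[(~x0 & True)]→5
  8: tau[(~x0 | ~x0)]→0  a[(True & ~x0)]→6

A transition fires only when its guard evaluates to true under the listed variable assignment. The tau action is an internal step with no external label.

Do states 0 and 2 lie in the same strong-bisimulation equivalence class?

Compute ~ classes (split until stable):
  round 0: {{0,1,2,3,4,5,6,7,8}}
  round 1: {{0,1,8},{2},{3},{4},{5},{6},{7}}
  round 2: {{0},{1},{2},{3},{4},{5},{6},{7},{8}}
Fixed point at round 3; 9 class(es).
0∈{0}, 2∈{2}

Answer: NOT BISIMILAR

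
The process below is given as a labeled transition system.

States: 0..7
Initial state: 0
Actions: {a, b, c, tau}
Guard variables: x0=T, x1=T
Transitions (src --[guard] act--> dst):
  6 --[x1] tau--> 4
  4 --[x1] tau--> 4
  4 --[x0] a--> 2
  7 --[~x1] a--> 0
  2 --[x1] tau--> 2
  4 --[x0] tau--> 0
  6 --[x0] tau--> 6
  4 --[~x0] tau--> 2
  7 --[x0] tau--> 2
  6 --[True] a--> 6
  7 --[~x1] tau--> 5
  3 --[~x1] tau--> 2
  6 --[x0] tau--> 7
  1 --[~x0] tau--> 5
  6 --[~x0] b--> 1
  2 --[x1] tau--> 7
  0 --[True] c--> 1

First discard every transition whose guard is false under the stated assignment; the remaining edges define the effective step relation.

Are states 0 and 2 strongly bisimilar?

Bisimulation quotient by refinement:
  π0 = {{0,1,2,3,4,5,6,7}}
  π1 = {{0},{1,3,5},{2,7},{4,6}}
  π2 = {{0},{1,3,5},{2,7},{4},{6}}
5 equivalence class(es) (converged in 3)
class of 0: {0}; class of 2: {2,7}

Answer: NOT BISIMILAR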